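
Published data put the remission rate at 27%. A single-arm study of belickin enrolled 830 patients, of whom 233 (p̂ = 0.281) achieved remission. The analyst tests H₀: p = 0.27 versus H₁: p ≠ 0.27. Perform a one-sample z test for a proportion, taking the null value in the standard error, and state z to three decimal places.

z = 0.696

p̂ = 233/830 = 0.28072.
Standard error under H₀: √(0.27×0.73/830) = 0.01541.
z = (0.28072 − 0.27)/0.01541 = 0.01072/0.01541 = 0.696.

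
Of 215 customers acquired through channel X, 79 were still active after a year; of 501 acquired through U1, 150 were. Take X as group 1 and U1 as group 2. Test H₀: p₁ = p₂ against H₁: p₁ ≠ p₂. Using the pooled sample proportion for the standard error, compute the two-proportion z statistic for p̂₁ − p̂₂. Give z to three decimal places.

p̂₁ = 79/215 ≈ 0.36744, p̂₂ = 150/501 ≈ 0.29940.
Pooled p̂ = (79+150)/(215+501) = 229/716 = 0.31983.
SE = √(0.21754 × 0.00664717) = 0.03803.
z = (0.36744 − 0.29940)/0.03803 = 0.06804/0.03803 = 1.789.
p-value = 2·P(Z > 1.789) ≈ 0.0736.

z = 1.789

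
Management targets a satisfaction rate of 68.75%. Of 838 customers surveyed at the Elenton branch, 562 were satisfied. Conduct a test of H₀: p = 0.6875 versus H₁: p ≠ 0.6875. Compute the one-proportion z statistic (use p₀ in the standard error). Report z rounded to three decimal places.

z = -1.053

p̂ = 562/838 = 0.67064.
Under H₀, SE = √(0.6875·0.3125/838) = √(0.000256377) = 0.01601.
z = (0.67064 − 0.6875)/0.01601 = -0.01686/0.01601 = -1.053.
p-value = 2·P(Z > 1.053) ≈ 0.2925.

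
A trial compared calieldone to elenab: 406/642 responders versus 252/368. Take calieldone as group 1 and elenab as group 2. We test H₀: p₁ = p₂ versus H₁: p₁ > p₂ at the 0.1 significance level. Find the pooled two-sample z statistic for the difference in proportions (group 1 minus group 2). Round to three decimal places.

z = -1.681

p̂₁ = 406/642 = 0.63240, p̂₂ = 252/368 = 0.68478.
Pooled p̂ = (406+252)/(642+368) = 658/1010 = 0.65149.
SE = √(0.227052 × 0.00427502) = 0.03116.
z = (0.63240 − 0.68478)/0.03116 = -0.05238/0.03116 = -1.681.
p-value = P(Z > -1.681) ≈ 0.9537; since p > α = 0.1, fail to reject H₀.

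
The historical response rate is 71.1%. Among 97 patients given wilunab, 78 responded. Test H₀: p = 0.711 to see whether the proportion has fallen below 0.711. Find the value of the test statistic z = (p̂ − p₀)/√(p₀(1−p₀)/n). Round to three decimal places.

z = 2.023

p̂ = 78/97 = 0.80412.
Standard error under H₀: √(0.711×0.289/97) = 0.04603.
z = (0.80412 − 0.711)/0.04603 = 0.09312/0.04603 = 2.023.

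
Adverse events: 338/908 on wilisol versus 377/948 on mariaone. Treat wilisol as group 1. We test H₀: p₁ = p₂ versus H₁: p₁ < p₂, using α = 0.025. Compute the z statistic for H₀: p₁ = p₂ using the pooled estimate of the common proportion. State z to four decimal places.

z = -1.1255

p̂₁ = 338/908 ≈ 0.372247, p̂₂ = 377/948 ≈ 0.397679.
Pooled p̂ = (338+377)/(908+948) = 715/1856 = 0.385237.
SE = √(p̂(1−p̂)(1/n₁+1/n₂)) = √(0.385237·0.614763·0.00215617) = √(0.000510646) = 0.022597.
z = (0.372247 − 0.397679)/0.022597 = -0.025432/0.022597 = -1.1255.
p-value = P(Z < -1.125) ≈ 0.1302; since p > α = 0.025, fail to reject H₀.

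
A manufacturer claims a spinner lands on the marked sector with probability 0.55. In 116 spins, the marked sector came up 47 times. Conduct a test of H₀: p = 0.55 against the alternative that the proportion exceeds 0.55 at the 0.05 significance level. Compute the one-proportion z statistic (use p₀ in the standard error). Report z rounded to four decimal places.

p̂ = 47/116 = 0.405172.
Under H₀, SE = √(0.55·0.45/116) = √(0.00213362) = 0.046191.
z = (0.405172 − 0.55)/0.046191 = -0.144828/0.046191 = -3.1354.
p-value = P(Z > -3.135) ≈ 0.9991. With α = 0.05, fail to reject H₀.

z = -3.1354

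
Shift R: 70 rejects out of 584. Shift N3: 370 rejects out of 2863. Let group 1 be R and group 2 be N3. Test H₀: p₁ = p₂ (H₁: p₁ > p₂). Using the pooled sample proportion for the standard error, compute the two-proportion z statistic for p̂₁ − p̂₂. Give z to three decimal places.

z = -0.619

p̂₁ = 70/584 ≈ 0.11986, p̂₂ = 370/2863 ≈ 0.12924.
Pooled p̂ = (70+370)/(584+2863) = 440/3447 = 0.12765.
SE = √(0.111353 × 0.00206161) = 0.01515.
z = (0.11986 − 0.12924)/0.01515 = -0.00938/0.01515 = -0.619.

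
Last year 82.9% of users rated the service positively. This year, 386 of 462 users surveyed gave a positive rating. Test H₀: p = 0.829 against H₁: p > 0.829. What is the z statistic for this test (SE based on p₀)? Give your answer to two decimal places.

p̂ = 386/462 = 0.8355.
Standard error under H₀: √(0.829×0.171/462) = 0.0175.
z = (0.8355 − 0.829)/0.0175 = 0.0065/0.0175 = 0.37.
p-value = P(Z > 0.371) ≈ 0.3553.

z = 0.37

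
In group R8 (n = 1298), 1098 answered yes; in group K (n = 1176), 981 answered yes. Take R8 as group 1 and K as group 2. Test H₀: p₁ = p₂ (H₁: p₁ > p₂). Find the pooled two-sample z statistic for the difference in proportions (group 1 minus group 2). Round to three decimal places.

p̂₁ = 1098/1298 = 0.84592, p̂₂ = 981/1176 = 0.83418.
Pooled p̂ = (1098+981)/(1298+1176) = 2079/2474 = 0.84034.
SE = √(p̂(1−p̂)(1/n₁+1/n₂)) = √(0.84034·0.15966·0.00162076) = √(0.000217455) = 0.01475.
z = (0.84592 − 0.83418)/0.01475 = 0.01174/0.01475 = 0.796.

z = 0.796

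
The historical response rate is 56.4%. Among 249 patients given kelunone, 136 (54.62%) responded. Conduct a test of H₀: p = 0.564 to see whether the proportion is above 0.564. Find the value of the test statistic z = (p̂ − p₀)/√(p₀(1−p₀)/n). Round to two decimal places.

z = -0.57

p̂ = 136/249 = 0.5462.
Under H₀, SE = √(0.564·0.436/249) = √(0.000987566) = 0.0314.
z = (0.5462 − 0.564)/0.0314 = -0.0178/0.0314 = -0.57.
p-value = P(Z > -0.567) ≈ 0.7146.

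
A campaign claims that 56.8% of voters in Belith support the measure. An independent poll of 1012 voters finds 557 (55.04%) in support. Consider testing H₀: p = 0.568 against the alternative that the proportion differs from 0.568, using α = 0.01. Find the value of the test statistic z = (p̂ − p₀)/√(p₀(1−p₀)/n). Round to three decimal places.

p̂ = 557/1012 ≈ 0.550395.
Standard error under H₀: √(0.568×0.432/1012) = 0.015571.
z = (0.550395 − 0.568)/0.015571 = -0.017605/0.015571 = -1.131.
p-value = 2·P(Z > 1.131) ≈ 0.2582; since p > α = 0.01, fail to reject H₀.

z = -1.131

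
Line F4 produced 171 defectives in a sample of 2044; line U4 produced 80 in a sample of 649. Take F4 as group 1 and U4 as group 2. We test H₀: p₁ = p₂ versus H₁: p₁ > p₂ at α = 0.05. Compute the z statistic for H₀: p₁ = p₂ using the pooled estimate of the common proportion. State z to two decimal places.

p̂₁ = 171/2044 = 0.0837, p̂₂ = 80/649 = 0.1233.
Pooled p̂ = (171+80)/(2044+649) = 251/2693 = 0.0932.
SE = √(0.0845175 × 0.00203007) = 0.0131.
z = (0.0837 − 0.1233)/0.0131 = -0.0396/0.0131 = -3.02.
p-value = P(Z > -3.024) ≈ 0.9988; since p > α = 0.05, fail to reject H₀.

z = -3.02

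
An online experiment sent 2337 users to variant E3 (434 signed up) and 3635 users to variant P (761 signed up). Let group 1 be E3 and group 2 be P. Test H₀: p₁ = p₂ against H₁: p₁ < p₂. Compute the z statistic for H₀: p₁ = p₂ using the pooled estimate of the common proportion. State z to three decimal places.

p̂₁ = 434/2337 = 0.185708, p̂₂ = 761/3635 = 0.209354.
Pooled p̂ = (434+761)/(2337+3635) = 1195/5972 = 0.200100.
SE = √(p̂(1−p̂)(1/n₁+1/n₂)) = √(0.200100·0.799900·0.000703002) = √(0.000112523) = 0.010608.
z = (0.185708 − 0.209354)/0.010608 = -0.023646/0.010608 = -2.229.

z = -2.229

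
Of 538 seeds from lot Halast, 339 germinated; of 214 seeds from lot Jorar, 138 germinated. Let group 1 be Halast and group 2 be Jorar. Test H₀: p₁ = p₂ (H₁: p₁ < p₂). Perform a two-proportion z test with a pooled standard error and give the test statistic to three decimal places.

z = -0.379

p̂₁ = 339/538 = 0.63011, p̂₂ = 138/214 = 0.64486.
Pooled p̂ = (339+138)/(538+214) = 477/752 = 0.63431.
SE = √(0.231961 × 0.00653163) = 0.03892.
z = (0.63011 − 0.64486)/0.03892 = -0.01475/0.03892 = -0.379.
p-value = P(Z < -0.379) ≈ 0.3524.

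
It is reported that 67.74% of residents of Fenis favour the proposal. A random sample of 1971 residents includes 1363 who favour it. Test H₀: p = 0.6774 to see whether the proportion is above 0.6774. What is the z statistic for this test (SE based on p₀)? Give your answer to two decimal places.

p̂ = 1363/1971 ≈ 0.6915.
SE = √(p₀(1−p₀)/n) = √(0.21853/1971) = 0.0105.
z = (0.6915 − 0.6774)/0.0105 = 0.0141/0.0105 = 1.34.
p-value = P(Z > 1.342) ≈ 0.0899.

z = 1.34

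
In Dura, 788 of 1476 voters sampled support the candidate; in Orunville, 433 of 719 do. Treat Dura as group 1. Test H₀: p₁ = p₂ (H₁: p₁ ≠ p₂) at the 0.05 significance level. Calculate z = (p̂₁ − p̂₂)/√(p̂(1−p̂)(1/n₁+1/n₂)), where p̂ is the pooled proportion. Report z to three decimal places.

p̂₁ = 788/1476 ≈ 0.533875, p̂₂ = 433/719 ≈ 0.602225.
Pooled p̂ = (788+433)/(1476+719) = 1221/2195 = 0.556264.
SE = √(0.246834 × 0.00206833) = 0.022595.
z = (0.533875 − 0.602225)/0.022595 = -0.068350/0.022595 = -3.025.
Two-sided p-value ≈ 2·Φ(−3.025) = 0.0025; since p < α = 0.05, reject H₀.

z = -3.025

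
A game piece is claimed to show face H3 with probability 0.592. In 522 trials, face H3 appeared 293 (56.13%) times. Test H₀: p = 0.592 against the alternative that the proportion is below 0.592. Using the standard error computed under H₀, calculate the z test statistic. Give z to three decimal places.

z = -1.427

p̂ = 293/522 = 0.56130.
Standard error under H₀: √(0.592×0.408/522) = 0.02151.
z = (0.56130 − 0.592)/0.02151 = -0.03070/0.02151 = -1.427.
p-value = P(Z < -1.427) ≈ 0.0768.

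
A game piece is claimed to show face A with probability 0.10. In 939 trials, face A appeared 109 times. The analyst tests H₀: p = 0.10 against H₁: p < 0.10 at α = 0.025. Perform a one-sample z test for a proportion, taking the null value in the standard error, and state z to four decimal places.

z = 1.6426

p̂ = 109/939 ≈ 0.116081.
Under H₀, SE = √(0.1·0.9/939) = √(9.58466e-05) = 0.009790.
z = (0.116081 − 0.1)/0.009790 = 0.016081/0.009790 = 1.6426.
p-value = P(Z < 1.643) ≈ 0.9498. With α = 0.025, fail to reject H₀.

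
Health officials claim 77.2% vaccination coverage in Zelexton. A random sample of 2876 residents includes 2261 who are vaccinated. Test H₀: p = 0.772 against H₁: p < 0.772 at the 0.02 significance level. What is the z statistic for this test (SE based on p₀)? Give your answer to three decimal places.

z = 1.810

p̂ = 2261/2876 ≈ 0.786161.
Under H₀, SE = √(0.772·0.228/2876) = √(6.12017e-05) = 0.007823.
z = (0.786161 − 0.772)/0.007823 = 0.014161/0.007823 = 1.810.
p-value = P(Z < 1.810) ≈ 0.9649; since p > α = 0.02, fail to reject H₀.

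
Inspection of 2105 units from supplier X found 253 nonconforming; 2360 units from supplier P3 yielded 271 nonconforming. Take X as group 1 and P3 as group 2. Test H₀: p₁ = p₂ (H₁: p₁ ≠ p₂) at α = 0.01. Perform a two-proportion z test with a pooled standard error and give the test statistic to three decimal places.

p̂₁ = 253/2105 ≈ 0.12019, p̂₂ = 271/2360 ≈ 0.11483.
Pooled p̂ = (253+271)/(2105+2360) = 524/4465 = 0.11736.
SE = √(p̂(1−p̂)(1/n₁+1/n₂)) = √(0.11736·0.88264·0.000898788) = √(9.31005e-05) = 0.00965.
z = (0.12019 − 0.11483)/0.00965 = 0.00536/0.00965 = 0.555.
Two-sided p-value ≈ 2·Φ(−0.555) = 0.5786; since p > α = 0.01, fail to reject H₀.

z = 0.555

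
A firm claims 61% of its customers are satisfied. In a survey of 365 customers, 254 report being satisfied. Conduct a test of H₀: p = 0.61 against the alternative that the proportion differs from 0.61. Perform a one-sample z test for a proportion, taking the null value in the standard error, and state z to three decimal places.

z = 3.364

p̂ = 254/365 ≈ 0.69589.
Under H₀, SE = √(0.61·0.39/365) = √(0.000651781) = 0.02553.
z = (0.69589 − 0.61)/0.02553 = 0.08589/0.02553 = 3.364.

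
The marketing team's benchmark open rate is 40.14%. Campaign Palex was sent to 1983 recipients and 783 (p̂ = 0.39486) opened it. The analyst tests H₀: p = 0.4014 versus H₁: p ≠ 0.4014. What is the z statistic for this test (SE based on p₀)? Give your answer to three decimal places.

z = -0.594

p̂ = 783/1983 = 0.39486.
Standard error under H₀: √(0.4014×0.5986/1983) = 0.01101.
z = (0.39486 − 0.4014)/0.01101 = -0.00654/0.01101 = -0.594.
p-value = 2·P(Z > 0.594) ≈ 0.5522.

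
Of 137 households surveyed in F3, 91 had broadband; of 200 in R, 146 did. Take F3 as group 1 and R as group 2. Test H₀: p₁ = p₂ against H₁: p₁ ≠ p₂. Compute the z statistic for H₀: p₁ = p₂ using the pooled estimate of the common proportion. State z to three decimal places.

p̂₁ = 91/137 ≈ 0.66423, p̂₂ = 146/200 ≈ 0.73000.
Pooled p̂ = (91+146)/(137+200) = 237/337 = 0.70326.
SE = √(p̂(1−p̂)(1/n₁+1/n₂)) = √(0.70326·0.29674·0.0122993) = √(0.00256666) = 0.05066.
z = (0.66423 − 0.73000)/0.05066 = -0.06577/0.05066 = -1.298.
p-value = 2·P(Z > 1.298) ≈ 0.1942.

z = -1.298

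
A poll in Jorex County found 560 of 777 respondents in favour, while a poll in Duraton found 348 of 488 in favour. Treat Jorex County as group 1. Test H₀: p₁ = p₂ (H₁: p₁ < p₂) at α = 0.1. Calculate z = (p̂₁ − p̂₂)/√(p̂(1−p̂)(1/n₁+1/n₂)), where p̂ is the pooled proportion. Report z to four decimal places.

p̂₁ = 560/777 ≈ 0.720721, p̂₂ = 348/488 ≈ 0.713115.
Pooled p̂ = (560+348)/(777+488) = 908/1265 = 0.717787.
SE = √(0.202569 × 0.00333618) = 0.025996.
z = (0.720721 − 0.713115)/0.025996 = 0.007606/0.025996 = 0.2926.
p-value = P(Z < 0.293) ≈ 0.6151, so at α = 0.1 we fail to reject H₀.

z = 0.2926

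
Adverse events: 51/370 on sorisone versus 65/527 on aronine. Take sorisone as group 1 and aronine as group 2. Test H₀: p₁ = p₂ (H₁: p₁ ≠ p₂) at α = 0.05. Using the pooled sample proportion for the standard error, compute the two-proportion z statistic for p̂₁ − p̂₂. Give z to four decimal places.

p̂₁ = 51/370 = 0.137838, p̂₂ = 65/527 = 0.123340.
Pooled p̂ = (51+65)/(370+527) = 116/897 = 0.129320.
SE = √(0.112596 × 0.00460024) = 0.022759.
z = (0.137838 − 0.123340)/0.022759 = 0.014498/0.022759 = 0.6370.
p-value = 2·P(Z > 0.637) ≈ 0.5241; since p > α = 0.05, fail to reject H₀.

z = 0.6370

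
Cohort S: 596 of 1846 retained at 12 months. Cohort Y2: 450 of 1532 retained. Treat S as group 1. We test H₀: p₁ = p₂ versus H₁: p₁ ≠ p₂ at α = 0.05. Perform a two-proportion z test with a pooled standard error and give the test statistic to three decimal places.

p̂₁ = 596/1846 = 0.32286, p̂₂ = 450/1532 = 0.29373.
Pooled p̂ = (596+450)/(1846+1532) = 1046/3378 = 0.30965.
SE = √(0.213767 × 0.00119445) = 0.01598.
z = (0.32286 − 0.29373)/0.01598 = 0.02913/0.01598 = 1.823.
p-value = 2·P(Z > 1.823) ≈ 0.0683; since p > α = 0.05, fail to reject H₀.

z = 1.823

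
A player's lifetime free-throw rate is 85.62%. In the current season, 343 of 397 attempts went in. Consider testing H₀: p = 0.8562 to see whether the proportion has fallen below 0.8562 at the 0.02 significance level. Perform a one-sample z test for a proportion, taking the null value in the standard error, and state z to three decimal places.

z = 0.442

p̂ = 343/397 ≈ 0.86398.
Under H₀, SE = √(0.8562·0.1438/397) = √(0.00031013) = 0.01761.
z = (0.86398 − 0.8562)/0.01761 = 0.00778/0.01761 = 0.442.
p-value = P(Z < 0.442) ≈ 0.6707; since p > α = 0.02, fail to reject H₀.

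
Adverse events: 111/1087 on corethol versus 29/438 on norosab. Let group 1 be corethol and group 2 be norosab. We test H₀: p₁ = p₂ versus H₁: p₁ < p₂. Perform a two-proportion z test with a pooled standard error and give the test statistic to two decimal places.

p̂₁ = 111/1087 = 0.1021, p̂₂ = 29/438 = 0.0662.
Pooled p̂ = (111+29)/(1087+438) = 140/1525 = 0.0918.
SE = √(0.0833754 × 0.00320307) = 0.0163.
z = (0.1021 − 0.0662)/0.0163 = 0.0359/0.0163 = 2.20.

z = 2.20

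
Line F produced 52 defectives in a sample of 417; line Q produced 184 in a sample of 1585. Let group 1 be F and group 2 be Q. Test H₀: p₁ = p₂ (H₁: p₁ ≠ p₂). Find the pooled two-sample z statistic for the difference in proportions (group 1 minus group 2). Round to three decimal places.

p̂₁ = 52/417 = 0.12470, p̂₂ = 184/1585 = 0.11609.
Pooled p̂ = (52+184)/(417+1585) = 236/2002 = 0.11788.
SE = √(0.103986 × 0.003029) = 0.01775.
z = (0.12470 − 0.11609)/0.01775 = 0.00861/0.01775 = 0.485.
p-value = 2·P(Z > 0.485) ≈ 0.6275.

z = 0.485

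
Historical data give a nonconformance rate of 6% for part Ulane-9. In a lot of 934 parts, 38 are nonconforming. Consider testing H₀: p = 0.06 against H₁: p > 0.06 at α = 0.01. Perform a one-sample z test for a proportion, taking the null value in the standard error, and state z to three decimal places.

p̂ = 38/934 ≈ 0.040685.
Under H₀, SE = √(0.06·0.94/934) = √(6.03854e-05) = 0.007771.
z = (0.040685 − 0.06)/0.007771 = -0.019315/0.007771 = -2.486.
p-value = P(Z > -2.486) ≈ 0.9935; since p > α = 0.01, fail to reject H₀.

z = -2.486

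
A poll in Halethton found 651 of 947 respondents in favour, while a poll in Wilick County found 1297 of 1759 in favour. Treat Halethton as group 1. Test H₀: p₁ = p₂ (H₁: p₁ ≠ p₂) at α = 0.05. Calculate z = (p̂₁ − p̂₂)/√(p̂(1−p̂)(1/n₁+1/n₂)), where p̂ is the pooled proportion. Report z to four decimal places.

z = -2.7580

p̂₁ = 651/947 = 0.687434, p̂₂ = 1297/1759 = 0.737351.
Pooled p̂ = (651+1297)/(947+1759) = 1948/2706 = 0.719882.
SE = √(0.201652 × 0.00162447) = 0.018099.
z = (0.687434 − 0.737351)/0.018099 = -0.049917/0.018099 = -2.7580.
Two-sided p-value ≈ 2·Φ(−2.758) = 0.0058. With α = 0.05, reject H₀.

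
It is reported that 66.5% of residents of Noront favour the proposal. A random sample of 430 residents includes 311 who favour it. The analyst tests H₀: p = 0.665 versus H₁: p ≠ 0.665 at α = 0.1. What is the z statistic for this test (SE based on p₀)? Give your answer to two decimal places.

z = 2.56

p̂ = 311/430 ≈ 0.7233.
Standard error under H₀: √(0.665×0.335/430) = 0.0228.
z = (0.7233 − 0.665)/0.0228 = 0.0583/0.0228 = 2.56.
p-value = 2·P(Z > 2.559) ≈ 0.0105, so at α = 0.1 we reject H₀.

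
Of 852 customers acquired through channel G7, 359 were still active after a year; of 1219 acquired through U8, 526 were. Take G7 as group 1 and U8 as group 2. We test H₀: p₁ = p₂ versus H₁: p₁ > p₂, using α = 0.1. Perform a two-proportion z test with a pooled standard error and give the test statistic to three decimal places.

p̂₁ = 359/852 = 0.42136, p̂₂ = 526/1219 = 0.43150.
Pooled p̂ = (359+526)/(852+1219) = 885/2071 = 0.42733.
SE = √(0.244719 × 0.00199405) = 0.02209.
z = (0.42136 − 0.43150)/0.02209 = -0.01014/0.02209 = -0.459.
p-value = P(Z > -0.459) ≈ 0.6769. With α = 0.1, fail to reject H₀.

z = -0.459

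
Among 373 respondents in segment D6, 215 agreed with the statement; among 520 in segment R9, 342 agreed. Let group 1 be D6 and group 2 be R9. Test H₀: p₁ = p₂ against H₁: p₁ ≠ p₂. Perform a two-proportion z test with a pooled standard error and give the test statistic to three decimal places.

p̂₁ = 215/373 = 0.57641, p̂₂ = 342/520 = 0.65769.
Pooled p̂ = (215+342)/(373+520) = 557/893 = 0.62374.
SE = √(0.234688 × 0.00460404) = 0.03287.
z = (0.57641 − 0.65769)/0.03287 = -0.08128/0.03287 = -2.473.
Two-sided p-value ≈ 2·Φ(−2.473) = 0.0134.

z = -2.473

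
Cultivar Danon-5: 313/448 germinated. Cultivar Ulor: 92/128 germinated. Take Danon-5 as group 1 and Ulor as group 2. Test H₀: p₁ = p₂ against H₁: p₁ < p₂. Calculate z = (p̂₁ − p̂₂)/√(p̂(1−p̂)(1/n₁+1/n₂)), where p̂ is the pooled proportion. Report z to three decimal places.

p̂₁ = 313/448 = 0.69866, p̂₂ = 92/128 = 0.71875.
Pooled p̂ = (313+92)/(448+128) = 405/576 = 0.70312.
SE = √(0.20874 × 0.0100446) = 0.04579.
z = (0.69866 − 0.71875)/0.04579 = -0.02009/0.04579 = -0.439.
p-value = P(Z < -0.439) ≈ 0.3304.

z = -0.439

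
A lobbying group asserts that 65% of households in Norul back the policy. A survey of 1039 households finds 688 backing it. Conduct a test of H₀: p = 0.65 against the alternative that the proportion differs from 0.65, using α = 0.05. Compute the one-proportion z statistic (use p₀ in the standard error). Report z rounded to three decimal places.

z = 0.823

p̂ = 688/1039 = 0.66218.
Standard error under H₀: √(0.65×0.35/1039) = 0.01480.
z = (0.66218 − 0.65)/0.01480 = 0.01218/0.01480 = 0.823.
p-value = 2·P(Z > 0.823) ≈ 0.4106. With α = 0.05, fail to reject H₀.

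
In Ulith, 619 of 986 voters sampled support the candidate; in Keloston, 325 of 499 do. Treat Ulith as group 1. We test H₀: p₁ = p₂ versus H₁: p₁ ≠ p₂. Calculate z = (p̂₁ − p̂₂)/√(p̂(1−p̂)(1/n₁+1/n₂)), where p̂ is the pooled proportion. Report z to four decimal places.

z = -0.8894

p̂₁ = 619/986 ≈ 0.627789, p̂₂ = 325/499 ≈ 0.651303.
Pooled p̂ = (619+325)/(986+499) = 944/1485 = 0.635690.
SE = √(0.231588 × 0.00301821) = 0.026438.
z = (0.627789 − 0.651303)/0.026438 = -0.023514/0.026438 = -0.8894.
p-value = 2·P(Z > 0.889) ≈ 0.3738.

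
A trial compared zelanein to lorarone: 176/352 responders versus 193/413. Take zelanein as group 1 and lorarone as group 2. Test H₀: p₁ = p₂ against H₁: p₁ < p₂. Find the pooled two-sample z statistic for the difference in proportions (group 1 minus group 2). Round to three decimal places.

z = 0.902

p̂₁ = 176/352 = 0.50000, p̂₂ = 193/413 = 0.46731.
Pooled p̂ = (176+193)/(352+413) = 369/765 = 0.48235.
SE = √(p̂(1−p̂)(1/n₁+1/n₂)) = √(0.48235·0.51765·0.00526222) = √(0.00131392) = 0.03625.
z = (0.50000 − 0.46731)/0.03625 = 0.03269/0.03625 = 0.902.
p-value = P(Z < 0.902) ≈ 0.8164.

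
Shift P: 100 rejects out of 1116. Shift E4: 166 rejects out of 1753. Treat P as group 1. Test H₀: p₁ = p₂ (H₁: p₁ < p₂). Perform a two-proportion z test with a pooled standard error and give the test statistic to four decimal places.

z = -0.4582

p̂₁ = 100/1116 = 0.089606, p̂₂ = 166/1753 = 0.094695.
Pooled p̂ = (100+166)/(1116+1753) = 266/2869 = 0.092715.
SE = √(0.0841191 × 0.00146651) = 0.011107.
z = (0.089606 − 0.094695)/0.011107 = -0.005089/0.011107 = -0.4582.
p-value = P(Z < -0.458) ≈ 0.3234.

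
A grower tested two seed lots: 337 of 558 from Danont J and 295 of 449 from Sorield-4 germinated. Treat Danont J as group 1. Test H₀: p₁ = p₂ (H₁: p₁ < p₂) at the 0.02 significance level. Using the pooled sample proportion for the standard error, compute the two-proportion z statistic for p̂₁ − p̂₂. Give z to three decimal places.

z = -1.732

p̂₁ = 337/558 = 0.60394, p̂₂ = 295/449 = 0.65702.
Pooled p̂ = (337+295)/(558+449) = 632/1007 = 0.62761.
SE = √(0.233717 × 0.00401929) = 0.03065.
z = (0.60394 − 0.65702)/0.03065 = -0.05308/0.03065 = -1.732.
p-value = P(Z < -1.732) ≈ 0.0417. With α = 0.02, fail to reject H₀.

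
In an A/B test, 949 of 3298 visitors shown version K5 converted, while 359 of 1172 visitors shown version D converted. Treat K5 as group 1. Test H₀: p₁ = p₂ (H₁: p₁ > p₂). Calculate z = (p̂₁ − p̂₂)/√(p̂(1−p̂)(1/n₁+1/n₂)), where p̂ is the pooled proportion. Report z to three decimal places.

p̂₁ = 949/3298 ≈ 0.28775, p̂₂ = 359/1172 ≈ 0.30631.
Pooled p̂ = (949+359)/(3298+1172) = 1308/4470 = 0.29262.
SE = √(0.206992 × 0.00115646) = 0.01547.
z = (0.28775 − 0.30631)/0.01547 = -0.01856/0.01547 = -1.200.

z = -1.200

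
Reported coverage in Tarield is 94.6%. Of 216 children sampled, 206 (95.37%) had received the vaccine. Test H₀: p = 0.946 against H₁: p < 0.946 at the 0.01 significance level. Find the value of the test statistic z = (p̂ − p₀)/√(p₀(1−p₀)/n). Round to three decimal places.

z = 0.501

p̂ = 206/216 = 0.95370.
Standard error under H₀: √(0.946×0.054/216) = 0.01538.
z = (0.95370 − 0.946)/0.01538 = 0.00770/0.01538 = 0.501.
p-value = P(Z < 0.501) ≈ 0.6918, so at α = 0.01 we fail to reject H₀.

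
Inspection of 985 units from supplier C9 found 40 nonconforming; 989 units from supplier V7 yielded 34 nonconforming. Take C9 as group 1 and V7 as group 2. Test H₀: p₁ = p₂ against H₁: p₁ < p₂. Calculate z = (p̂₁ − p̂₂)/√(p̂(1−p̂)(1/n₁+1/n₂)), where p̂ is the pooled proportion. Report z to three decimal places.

p̂₁ = 40/985 = 0.04061, p̂₂ = 34/989 = 0.03438.
Pooled p̂ = (40+34)/(985+989) = 74/1974 = 0.03749.
SE = √(p̂(1−p̂)(1/n₁+1/n₂)) = √(0.03749·0.96251·0.00202635) = √(7.31149e-05) = 0.00855.
z = (0.04061 − 0.03438)/0.00855 = 0.00623/0.00855 = 0.729.

z = 0.729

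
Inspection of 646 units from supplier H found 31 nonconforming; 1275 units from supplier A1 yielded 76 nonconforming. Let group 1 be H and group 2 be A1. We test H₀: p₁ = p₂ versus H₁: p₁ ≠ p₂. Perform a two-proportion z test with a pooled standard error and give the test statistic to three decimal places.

z = -1.049

p̂₁ = 31/646 = 0.04799, p̂₂ = 76/1275 = 0.05961.
Pooled p̂ = (31+76)/(646+1275) = 107/1921 = 0.05570.
SE = √(p̂(1−p̂)(1/n₁+1/n₂)) = √(0.05570·0.94430·0.0023323) = √(0.000122674) = 0.01108.
z = (0.04799 − 0.05961)/0.01108 = -0.01162/0.01108 = -1.049.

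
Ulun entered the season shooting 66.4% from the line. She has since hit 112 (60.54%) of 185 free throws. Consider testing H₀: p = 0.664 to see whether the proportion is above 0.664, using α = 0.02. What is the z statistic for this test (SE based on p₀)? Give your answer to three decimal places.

z = -1.687

p̂ = 112/185 = 0.60541.
Under H₀, SE = √(0.664·0.336/185) = √(0.00120597) = 0.03473.
z = (0.60541 − 0.664)/0.03473 = -0.05859/0.03473 = -1.687.
p-value = P(Z > -1.687) ≈ 0.9542; since p > α = 0.02, fail to reject H₀.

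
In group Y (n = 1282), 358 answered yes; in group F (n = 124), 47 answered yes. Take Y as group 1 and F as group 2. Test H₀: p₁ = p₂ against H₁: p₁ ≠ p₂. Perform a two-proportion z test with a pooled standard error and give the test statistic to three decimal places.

p̂₁ = 358/1282 = 0.27925, p̂₂ = 47/124 = 0.37903.
Pooled p̂ = (358+47)/(1282+124) = 405/1406 = 0.28805.
SE = √(0.205078 × 0.00884455) = 0.04259.
z = (0.27925 − 0.37903)/0.04259 = -0.09978/0.04259 = -2.343.
Two-sided p-value ≈ 2·Φ(−2.343) = 0.0191.

z = -2.343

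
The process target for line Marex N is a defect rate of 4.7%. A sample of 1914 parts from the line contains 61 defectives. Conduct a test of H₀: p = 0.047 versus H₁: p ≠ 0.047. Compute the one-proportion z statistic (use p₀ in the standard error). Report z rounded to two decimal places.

z = -3.13

p̂ = 61/1914 ≈ 0.03187.
Under H₀, SE = √(0.047·0.953/1914) = √(2.34018e-05) = 0.00484.
z = (0.03187 − 0.047)/0.00484 = -0.01513/0.00484 = -3.13.
Two-sided p-value ≈ 2·Φ(−3.128) = 0.0018.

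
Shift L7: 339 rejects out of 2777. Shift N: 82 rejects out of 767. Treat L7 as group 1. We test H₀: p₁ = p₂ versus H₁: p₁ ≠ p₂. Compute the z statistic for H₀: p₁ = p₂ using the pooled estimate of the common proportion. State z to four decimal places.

p̂₁ = 339/2777 = 0.122074, p̂₂ = 82/767 = 0.106910.
Pooled p̂ = (339+82)/(2777+767) = 421/3544 = 0.118792.
SE = √(p̂(1−p̂)(1/n₁+1/n₂)) = √(0.118792·0.881208·0.00166388) = √(0.000174176) = 0.013198.
z = (0.122074 − 0.106910)/0.013198 = 0.015164/0.013198 = 1.1490.

z = 1.1490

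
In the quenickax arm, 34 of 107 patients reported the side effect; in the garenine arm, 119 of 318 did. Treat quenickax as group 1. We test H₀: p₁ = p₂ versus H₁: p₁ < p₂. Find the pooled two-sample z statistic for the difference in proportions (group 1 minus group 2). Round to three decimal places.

p̂₁ = 34/107 ≈ 0.31776, p̂₂ = 119/318 ≈ 0.37421.
Pooled p̂ = (34+119)/(107+318) = 153/425 = 0.36000.
SE = √(0.2304 × 0.0124904) = 0.05365.
z = (0.31776 − 0.37421)/0.05365 = -0.05645/0.05365 = -1.052.

z = -1.052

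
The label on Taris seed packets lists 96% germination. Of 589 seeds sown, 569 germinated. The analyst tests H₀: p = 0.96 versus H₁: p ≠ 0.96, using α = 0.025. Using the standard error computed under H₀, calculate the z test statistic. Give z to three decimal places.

p̂ = 569/589 = 0.966044.
Standard error under H₀: √(0.96×0.04/589) = 0.008074.
z = (0.966044 − 0.96)/0.008074 = 0.006044/0.008074 = 0.749.
p-value = 2·P(Z > 0.749) ≈ 0.4541. With α = 0.025, fail to reject H₀.

z = 0.749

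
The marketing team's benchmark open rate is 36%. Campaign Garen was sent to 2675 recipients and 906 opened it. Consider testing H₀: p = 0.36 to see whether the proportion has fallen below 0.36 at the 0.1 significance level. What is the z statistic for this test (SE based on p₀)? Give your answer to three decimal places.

p̂ = 906/2675 = 0.33869.
SE = √(p₀(1−p₀)/n) = √(0.2304/2675) = 0.00928.
z = (0.33869 − 0.36)/0.00928 = -0.02131/0.00928 = -2.296.
p-value = P(Z < -2.296) ≈ 0.0108. With α = 0.1, reject H₀.

z = -2.296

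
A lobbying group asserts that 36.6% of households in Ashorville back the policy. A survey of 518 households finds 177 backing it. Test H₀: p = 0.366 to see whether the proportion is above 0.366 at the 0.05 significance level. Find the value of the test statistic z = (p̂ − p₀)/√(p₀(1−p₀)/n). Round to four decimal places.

p̂ = 177/518 = 0.341699.
Standard error under H₀: √(0.366×0.634/518) = 0.021165.
z = (0.341699 − 0.366)/0.021165 = -0.024301/0.021165 = -1.1482.
p-value = P(Z > -1.148) ≈ 0.8746. With α = 0.05, fail to reject H₀.

z = -1.1482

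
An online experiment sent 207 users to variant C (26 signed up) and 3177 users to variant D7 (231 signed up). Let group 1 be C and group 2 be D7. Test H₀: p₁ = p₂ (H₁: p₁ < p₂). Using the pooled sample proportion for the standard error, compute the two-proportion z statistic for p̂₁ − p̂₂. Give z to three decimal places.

z = 2.783

p̂₁ = 26/207 = 0.125604, p̂₂ = 231/3177 = 0.072710.
Pooled p̂ = (26+231)/(207+3177) = 257/3384 = 0.075946.
SE = √(0.0701779 × 0.00514568) = 0.019003.
z = (0.125604 − 0.072710)/0.019003 = 0.052894/0.019003 = 2.783.
p-value = P(Z < 2.783) ≈ 0.9973.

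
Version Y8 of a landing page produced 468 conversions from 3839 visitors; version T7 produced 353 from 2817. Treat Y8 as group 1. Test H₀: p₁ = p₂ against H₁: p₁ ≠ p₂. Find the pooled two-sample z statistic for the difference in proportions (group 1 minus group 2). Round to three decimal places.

p̂₁ = 468/3839 = 0.12191, p̂₂ = 353/2817 = 0.12531.
Pooled p̂ = (468+353)/(3839+2817) = 821/6656 = 0.12335.
SE = √(0.108133 × 0.000615472) = 0.00816.
z = (0.12191 − 0.12531)/0.00816 = -0.00340/0.00816 = -0.417.
p-value = 2·P(Z > 0.417) ≈ 0.6765.

z = -0.417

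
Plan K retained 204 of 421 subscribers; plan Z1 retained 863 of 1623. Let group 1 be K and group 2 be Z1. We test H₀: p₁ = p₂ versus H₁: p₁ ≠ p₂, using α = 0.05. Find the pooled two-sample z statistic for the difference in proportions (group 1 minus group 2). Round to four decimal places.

z = -1.7266

p̂₁ = 204/421 = 0.4845606, p̂₂ = 863/1623 = 0.5317314.
Pooled p̂ = (204+863)/(421+1623) = 1067/2044 = 0.5220157.
SE = √(0.249515 × 0.00299144) = 0.0273205.
z = (0.4845606 − 0.5317314)/0.0273205 = -0.0471708/0.0273205 = -1.7266.
Two-sided p-value ≈ 2·Φ(−1.727) = 0.0842, so at α = 0.05 we fail to reject H₀.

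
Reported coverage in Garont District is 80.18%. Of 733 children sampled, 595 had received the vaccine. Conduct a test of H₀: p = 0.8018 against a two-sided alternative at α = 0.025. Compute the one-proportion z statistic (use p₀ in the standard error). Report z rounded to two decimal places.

z = 0.67

p̂ = 595/733 ≈ 0.8117.
SE = √(p₀(1−p₀)/n) = √(0.15892/733) = 0.0147.
z = (0.8117 − 0.8018)/0.0147 = 0.0099/0.0147 = 0.67.
p-value = 2·P(Z > 0.675) ≈ 0.4999, so at α = 0.025 we fail to reject H₀.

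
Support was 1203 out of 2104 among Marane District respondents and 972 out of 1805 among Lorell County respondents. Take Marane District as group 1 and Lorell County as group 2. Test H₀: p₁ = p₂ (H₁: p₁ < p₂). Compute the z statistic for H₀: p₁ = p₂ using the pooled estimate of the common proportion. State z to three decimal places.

z = 2.087

p̂₁ = 1203/2104 ≈ 0.57177, p̂₂ = 972/1805 ≈ 0.53850.
Pooled p̂ = (1203+972)/(2104+1805) = 2175/3909 = 0.55641.
SE = √(0.246818 × 0.0010293) = 0.01594.
z = (0.57177 − 0.53850)/0.01594 = 0.03327/0.01594 = 2.087.
p-value = P(Z < 2.087) ≈ 0.9816.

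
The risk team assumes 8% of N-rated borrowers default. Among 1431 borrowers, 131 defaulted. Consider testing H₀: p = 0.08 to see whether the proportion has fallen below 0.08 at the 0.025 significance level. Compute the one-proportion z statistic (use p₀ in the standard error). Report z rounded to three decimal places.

z = 1.610

p̂ = 131/1431 = 0.091544.
Standard error under H₀: √(0.08×0.92/1431) = 0.007172.
z = (0.091544 − 0.08)/0.007172 = 0.011544/0.007172 = 1.610.
p-value = P(Z < 1.610) ≈ 0.9463; since p > α = 0.025, fail to reject H₀.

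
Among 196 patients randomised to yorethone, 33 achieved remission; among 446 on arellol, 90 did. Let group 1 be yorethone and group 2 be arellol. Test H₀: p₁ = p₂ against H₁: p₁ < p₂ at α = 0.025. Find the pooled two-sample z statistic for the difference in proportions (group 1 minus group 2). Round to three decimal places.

p̂₁ = 33/196 = 0.16837, p̂₂ = 90/446 = 0.20179.
Pooled p̂ = (33+90)/(196+446) = 123/642 = 0.19159.
SE = √(0.154883 × 0.00734419) = 0.03373.
z = (0.16837 − 0.20179)/0.03373 = -0.03342/0.03373 = -0.991.
p-value = P(Z < -0.991) ≈ 0.1608. With α = 0.025, fail to reject H₀.

z = -0.991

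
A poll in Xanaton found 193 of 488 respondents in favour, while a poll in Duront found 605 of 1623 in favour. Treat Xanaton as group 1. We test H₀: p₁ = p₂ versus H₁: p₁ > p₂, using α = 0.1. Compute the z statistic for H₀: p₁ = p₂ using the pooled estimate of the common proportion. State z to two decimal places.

z = 0.91

p̂₁ = 193/488 = 0.3955, p̂₂ = 605/1623 = 0.3728.
Pooled p̂ = (193+605)/(488+1623) = 798/2111 = 0.3780.
SE = √(0.235121 × 0.00266532) = 0.0250.
z = (0.3955 − 0.3728)/0.0250 = 0.0227/0.0250 = 0.91.
p-value = P(Z > 0.908) ≈ 0.1820; since p > α = 0.1, fail to reject H₀.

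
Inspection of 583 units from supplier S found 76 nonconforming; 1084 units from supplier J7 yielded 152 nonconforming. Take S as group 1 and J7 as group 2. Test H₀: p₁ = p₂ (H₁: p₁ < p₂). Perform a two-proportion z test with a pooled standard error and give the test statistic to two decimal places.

z = -0.56

p̂₁ = 76/583 ≈ 0.1304, p̂₂ = 152/1084 ≈ 0.1402.
Pooled p̂ = (76+152)/(583+1084) = 228/1667 = 0.1368.
SE = √(p̂(1−p̂)(1/n₁+1/n₂)) = √(0.1368·0.8632·0.00263778) = √(0.000311431) = 0.0176.
z = (0.1304 − 0.1402)/0.0176 = -0.0098/0.0176 = -0.56.
p-value = P(Z < -0.559) ≈ 0.2882.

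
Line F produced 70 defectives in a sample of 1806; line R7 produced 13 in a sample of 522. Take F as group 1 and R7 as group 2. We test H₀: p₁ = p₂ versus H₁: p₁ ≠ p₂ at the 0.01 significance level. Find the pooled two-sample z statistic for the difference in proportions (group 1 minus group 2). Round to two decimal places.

p̂₁ = 70/1806 = 0.03876, p̂₂ = 13/522 = 0.02490.
Pooled p̂ = (70+13)/(1806+522) = 83/2328 = 0.03565.
SE = √(p̂(1−p̂)(1/n₁+1/n₂)) = √(0.03565·0.96435·0.00246942) = √(8.4903e-05) = 0.00921.
z = (0.03876 − 0.02490)/0.00921 = 0.01386/0.00921 = 1.50.
p-value = 2·P(Z > 1.504) ≈ 0.1327, so at α = 0.01 we fail to reject H₀.

z = 1.50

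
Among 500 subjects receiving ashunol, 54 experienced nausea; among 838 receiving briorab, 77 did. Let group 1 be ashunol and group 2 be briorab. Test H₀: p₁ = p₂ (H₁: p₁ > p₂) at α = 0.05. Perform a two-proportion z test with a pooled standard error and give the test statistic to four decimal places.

z = 0.9595

p̂₁ = 54/500 ≈ 0.1080000, p̂₂ = 77/838 ≈ 0.0918854.
Pooled p̂ = (54+77)/(500+838) = 131/1338 = 0.0979073.
SE = √(0.0883215 × 0.00319332) = 0.0167940.
z = (0.1080000 − 0.0918854)/0.0167940 = 0.0161146/0.0167940 = 0.9595.
p-value = P(Z > 0.960) ≈ 0.1686. With α = 0.05, fail to reject H₀.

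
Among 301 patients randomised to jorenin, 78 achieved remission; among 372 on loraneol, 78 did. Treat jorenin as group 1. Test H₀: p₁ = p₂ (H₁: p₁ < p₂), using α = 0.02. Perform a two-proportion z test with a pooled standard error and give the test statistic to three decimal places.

z = 1.512

p̂₁ = 78/301 ≈ 0.25914, p̂₂ = 78/372 ≈ 0.20968.
Pooled p̂ = (78+78)/(301+372) = 156/673 = 0.23180.
SE = √(0.178068 × 0.00601043) = 0.03271.
z = (0.25914 − 0.20968)/0.03271 = 0.04946/0.03271 = 1.512.
p-value = P(Z < 1.512) ≈ 0.9347, so at α = 0.02 we fail to reject H₀.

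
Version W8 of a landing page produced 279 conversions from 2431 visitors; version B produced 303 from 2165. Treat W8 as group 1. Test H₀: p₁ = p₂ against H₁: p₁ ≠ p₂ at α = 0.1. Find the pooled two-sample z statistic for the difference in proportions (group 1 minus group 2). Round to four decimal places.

p̂₁ = 279/2431 = 0.114768, p̂₂ = 303/2165 = 0.139954.
Pooled p̂ = (279+303)/(2431+2165) = 582/4596 = 0.126632.
SE = √(p̂(1−p̂)(1/n₁+1/n₂)) = √(0.126632·0.873368·0.000873247) = √(9.65778e-05) = 0.009827.
z = (0.114768 − 0.139954)/0.009827 = -0.025186/0.009827 = -2.5629.
p-value = 2·P(Z > 2.563) ≈ 0.0104; since p < α = 0.1, reject H₀.

z = -2.5629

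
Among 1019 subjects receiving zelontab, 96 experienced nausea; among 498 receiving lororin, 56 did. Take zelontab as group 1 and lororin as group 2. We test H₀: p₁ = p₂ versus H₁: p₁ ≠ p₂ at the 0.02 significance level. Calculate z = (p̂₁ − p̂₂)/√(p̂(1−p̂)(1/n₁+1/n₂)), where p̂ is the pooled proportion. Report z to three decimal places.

z = -1.111

p̂₁ = 96/1019 ≈ 0.09421, p̂₂ = 56/498 ≈ 0.11245.
Pooled p̂ = (96+56)/(1019+498) = 152/1517 = 0.10020.
SE = √(0.0901582 × 0.00298939) = 0.01642.
z = (0.09421 − 0.11245)/0.01642 = -0.01824/0.01642 = -1.111.
Two-sided p-value ≈ 2·Φ(−1.111) = 0.2666; since p > α = 0.02, fail to reject H₀.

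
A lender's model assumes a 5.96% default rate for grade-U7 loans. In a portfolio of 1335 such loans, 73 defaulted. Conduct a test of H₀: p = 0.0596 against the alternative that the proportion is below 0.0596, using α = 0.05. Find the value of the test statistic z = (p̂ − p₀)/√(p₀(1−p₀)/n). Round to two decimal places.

p̂ = 73/1335 = 0.05468.
Standard error under H₀: √(0.0596×0.9404/1335) = 0.00648.
z = (0.05468 − 0.0596)/0.00648 = -0.00492/0.00648 = -0.76.
p-value = P(Z < -0.759) ≈ 0.2239, so at α = 0.05 we fail to reject H₀.

z = -0.76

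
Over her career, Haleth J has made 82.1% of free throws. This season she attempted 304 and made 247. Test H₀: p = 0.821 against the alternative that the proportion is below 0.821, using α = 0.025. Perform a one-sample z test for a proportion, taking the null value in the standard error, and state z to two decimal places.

z = -0.39

p̂ = 247/304 = 0.8125.
Under H₀, SE = √(0.821·0.179/304) = √(0.000483418) = 0.0220.
z = (0.8125 − 0.821)/0.0220 = -0.0085/0.0220 = -0.39.
p-value = P(Z < -0.387) ≈ 0.3495. With α = 0.025, fail to reject H₀.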